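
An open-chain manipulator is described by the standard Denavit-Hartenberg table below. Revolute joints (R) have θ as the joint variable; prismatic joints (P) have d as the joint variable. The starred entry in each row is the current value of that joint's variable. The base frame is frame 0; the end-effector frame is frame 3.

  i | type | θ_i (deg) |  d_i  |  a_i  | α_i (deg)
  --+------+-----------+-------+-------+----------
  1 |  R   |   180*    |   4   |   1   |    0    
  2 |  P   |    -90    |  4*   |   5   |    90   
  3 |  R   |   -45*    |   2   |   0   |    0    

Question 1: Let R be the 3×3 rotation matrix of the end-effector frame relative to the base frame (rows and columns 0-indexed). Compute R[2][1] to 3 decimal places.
0.707

End-effector y-axis (col 1 of R) = (-0.0000,0.7071,0.7071)
R[2][1] = 0.7071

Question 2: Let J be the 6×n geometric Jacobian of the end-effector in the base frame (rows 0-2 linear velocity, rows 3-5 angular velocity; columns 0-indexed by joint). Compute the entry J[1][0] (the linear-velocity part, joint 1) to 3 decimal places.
1.000

axis z_0 = ẑ; lever o_n−o_0 = (1.0000,5.0000,8.0000)
cross product → J_v[:, 0] = (-5.0000,1.0000,0.0000)
J_ω[:, 0] = z_0
entry J[1][0] = 1.0000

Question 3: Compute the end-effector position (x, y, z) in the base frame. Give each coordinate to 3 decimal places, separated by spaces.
after link 1: o_1 = (-1.0000, 0.0000, 4.0000)
after link 2: o_2 = (-1.0000, 5.0000, 8.0000)
after link 3: o_3 = (1.0000, 5.0000, 8.0000)

1.000 5.000 8.000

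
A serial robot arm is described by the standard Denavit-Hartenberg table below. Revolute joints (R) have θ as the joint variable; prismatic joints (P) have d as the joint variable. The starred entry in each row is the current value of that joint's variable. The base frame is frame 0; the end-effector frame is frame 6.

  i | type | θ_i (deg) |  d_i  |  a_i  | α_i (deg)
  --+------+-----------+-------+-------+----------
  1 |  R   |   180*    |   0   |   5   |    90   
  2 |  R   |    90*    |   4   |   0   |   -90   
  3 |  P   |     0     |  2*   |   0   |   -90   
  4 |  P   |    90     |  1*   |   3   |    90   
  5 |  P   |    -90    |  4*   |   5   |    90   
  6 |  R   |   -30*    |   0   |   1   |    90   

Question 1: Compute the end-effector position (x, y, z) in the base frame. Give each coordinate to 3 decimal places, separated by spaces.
-6.000 8.866 3.500

after link 1: o_1 = (-5.0000, 0.0000, 0.0000)
after link 2: o_2 = (-5.0000, 4.0000, 0.0000)
after link 3: o_3 = (-3.0000, 4.0000, 0.0000)
after link 4: o_4 = (-6.0000, 3.0000, 0.0000)
after link 5: o_5 = (-6.0000, 8.0000, 4.0000)
after link 6: o_6 = (-6.0000, 8.8660, 3.5000)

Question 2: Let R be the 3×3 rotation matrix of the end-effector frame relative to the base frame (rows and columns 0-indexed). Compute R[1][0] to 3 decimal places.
0.866

End-effector x-axis (col 0 of R) = (-0.0000,0.8660,-0.5000)
R[1][0] = 0.8660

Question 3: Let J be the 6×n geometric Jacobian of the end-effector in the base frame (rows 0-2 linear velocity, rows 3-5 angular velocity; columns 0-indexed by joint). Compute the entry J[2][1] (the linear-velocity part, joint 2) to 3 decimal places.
axis z_1 = (0.0000,1.0000,0.0000); lever o_n−o_1 = (-1.0000,8.8660,3.5000)
cross product → J_v[:, 1] = (3.5000,-0.0000,1.0000)
J_ω[:, 1] = z_1
entry J[2][1] = 1.0000

1.000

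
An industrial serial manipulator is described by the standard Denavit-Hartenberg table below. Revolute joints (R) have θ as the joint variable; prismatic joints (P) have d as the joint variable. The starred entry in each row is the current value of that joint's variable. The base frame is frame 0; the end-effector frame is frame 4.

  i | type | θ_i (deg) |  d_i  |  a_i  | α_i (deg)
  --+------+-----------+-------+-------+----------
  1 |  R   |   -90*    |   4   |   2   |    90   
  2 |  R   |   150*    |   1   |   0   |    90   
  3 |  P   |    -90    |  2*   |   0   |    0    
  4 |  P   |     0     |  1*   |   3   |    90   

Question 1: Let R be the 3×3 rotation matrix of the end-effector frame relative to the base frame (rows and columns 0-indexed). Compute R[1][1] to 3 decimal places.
-0.500

End-effector y-axis (col 1 of R) = (0.0000,-0.5000,0.8660)
R[1][1] = -0.5000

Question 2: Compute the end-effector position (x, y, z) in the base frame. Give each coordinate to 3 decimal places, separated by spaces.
2.000 -3.500 6.598

after link 1: o_1 = (0.0000, -2.0000, 4.0000)
after link 2: o_2 = (-1.0000, -2.0000, 4.0000)
after link 3: o_3 = (-1.0000, -3.0000, 5.7321)
after link 4: o_4 = (2.0000, -3.5000, 6.5981)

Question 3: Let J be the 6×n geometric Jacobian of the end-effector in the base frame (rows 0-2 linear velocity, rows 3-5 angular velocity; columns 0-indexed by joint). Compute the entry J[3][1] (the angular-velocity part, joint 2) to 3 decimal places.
-1.000

axis z_1 = (-1.0000,-0.0000,0.0000); lever o_n−o_1 = (2.0000,-1.5000,2.5981)
cross product → J_v[:, 1] = (-0.0000,2.5981,1.5000)
J_ω[:, 1] = z_1
entry J[3][1] = -1.0000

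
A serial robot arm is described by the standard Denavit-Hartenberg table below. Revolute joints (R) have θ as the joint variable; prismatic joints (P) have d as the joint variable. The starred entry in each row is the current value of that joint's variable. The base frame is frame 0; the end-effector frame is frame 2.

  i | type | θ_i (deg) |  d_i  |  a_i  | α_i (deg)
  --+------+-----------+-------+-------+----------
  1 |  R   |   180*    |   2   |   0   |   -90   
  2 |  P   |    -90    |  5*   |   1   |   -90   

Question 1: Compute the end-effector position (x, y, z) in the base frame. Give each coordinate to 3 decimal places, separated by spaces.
-0.000 -5.000 3.000

after link 1: o_1 = (0.0000, 0.0000, 2.0000)
after link 2: o_2 = (-0.0000, -5.0000, 3.0000)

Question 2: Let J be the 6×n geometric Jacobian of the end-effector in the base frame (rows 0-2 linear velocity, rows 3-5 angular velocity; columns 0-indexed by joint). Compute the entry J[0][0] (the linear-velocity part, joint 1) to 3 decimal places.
5.000

axis z_0 = ẑ; lever o_n−o_0 = (-0.0000,-5.0000,3.0000)
cross product → J_v[:, 0] = (5.0000,-0.0000,0.0000)
J_ω[:, 0] = z_0
entry J[0][0] = 5.0000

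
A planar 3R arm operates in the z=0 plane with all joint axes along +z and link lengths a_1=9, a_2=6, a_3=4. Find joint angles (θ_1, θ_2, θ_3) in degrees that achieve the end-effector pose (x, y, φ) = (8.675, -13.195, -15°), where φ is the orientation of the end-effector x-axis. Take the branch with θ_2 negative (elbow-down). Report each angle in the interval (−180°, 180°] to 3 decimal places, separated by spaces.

wrist centre = target − a_3·(cos φ, sin φ) = (4.8113, -12.1597)
cos θ_2 = (171.0075−9²−6²)/(2·9·6) = 0.5001; θ_2 = -59.9954° (elbow-down)
β = atan2(-12.1597,4.8113) = -68.4125°; ψ = atan2(-5.1959,12.0004) = -23.4115°
θ_1 = β − ψ = -45.0010°
θ_3 = φ − θ_1 − θ_2 = 89.9964° (wrapped to (-180°,180°])

-45.001 -59.995 89.996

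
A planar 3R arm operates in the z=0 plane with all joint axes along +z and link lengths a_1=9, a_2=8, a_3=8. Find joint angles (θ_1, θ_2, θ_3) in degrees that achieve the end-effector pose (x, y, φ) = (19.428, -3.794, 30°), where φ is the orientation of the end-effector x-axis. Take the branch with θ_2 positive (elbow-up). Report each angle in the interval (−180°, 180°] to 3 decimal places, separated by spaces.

-60.001 60.004 29.998

wrist centre = target − a_3·(cos φ, sin φ) = (12.4998, -7.7940)
cos θ_2 = (216.9914−9²−8²)/(2·9·8) = 0.4999; θ_2 = 60.0040° (elbow-up)
β = atan2(-7.7940,12.4998) = -31.9448°; ψ = atan2(6.9285,12.9995) = 28.0567°
θ_1 = β − ψ = -60.0015°
θ_3 = φ − θ_1 − θ_2 = 29.9975° (wrapped to (-180°,180°])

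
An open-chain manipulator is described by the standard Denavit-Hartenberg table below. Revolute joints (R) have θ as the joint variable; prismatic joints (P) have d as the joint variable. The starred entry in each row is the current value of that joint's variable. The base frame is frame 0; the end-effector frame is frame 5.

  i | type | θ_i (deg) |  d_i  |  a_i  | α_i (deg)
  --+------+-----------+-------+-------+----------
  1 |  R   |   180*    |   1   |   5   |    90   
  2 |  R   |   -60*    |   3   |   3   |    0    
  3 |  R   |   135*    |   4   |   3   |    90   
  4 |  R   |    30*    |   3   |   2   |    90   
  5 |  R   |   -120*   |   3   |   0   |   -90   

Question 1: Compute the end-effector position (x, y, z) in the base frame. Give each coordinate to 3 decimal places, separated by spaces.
-11.011 5.402 3.645

after link 1: o_1 = (-5.0000, 0.0000, 1.0000)
after link 2: o_2 = (-6.5000, 3.0000, -1.5981)
after link 3: o_3 = (-7.2765, 7.0000, 1.2997)
after link 4: o_4 = (-10.6225, 8.0000, 2.1963)
after link 5: o_5 = (-11.0108, 5.4019, 3.6452)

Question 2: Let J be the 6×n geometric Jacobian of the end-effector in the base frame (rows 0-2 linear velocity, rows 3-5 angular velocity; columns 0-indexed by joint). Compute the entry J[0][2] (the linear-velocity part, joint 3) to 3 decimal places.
axis z_2 = (0.0000,1.0000,0.0000); lever o_n−o_2 = (-4.5108,2.4019,5.2432)
cross product → J_v[:, 2] = (5.2432,-0.0000,4.5108)
J_ω[:, 2] = z_2
entry J[0][2] = 5.2432

5.243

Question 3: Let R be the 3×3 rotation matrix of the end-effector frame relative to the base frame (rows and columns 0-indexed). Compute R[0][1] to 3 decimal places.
End-effector y-axis (col 1 of R) = (0.1294,0.8660,-0.4830)
R[0][1] = 0.1294

0.129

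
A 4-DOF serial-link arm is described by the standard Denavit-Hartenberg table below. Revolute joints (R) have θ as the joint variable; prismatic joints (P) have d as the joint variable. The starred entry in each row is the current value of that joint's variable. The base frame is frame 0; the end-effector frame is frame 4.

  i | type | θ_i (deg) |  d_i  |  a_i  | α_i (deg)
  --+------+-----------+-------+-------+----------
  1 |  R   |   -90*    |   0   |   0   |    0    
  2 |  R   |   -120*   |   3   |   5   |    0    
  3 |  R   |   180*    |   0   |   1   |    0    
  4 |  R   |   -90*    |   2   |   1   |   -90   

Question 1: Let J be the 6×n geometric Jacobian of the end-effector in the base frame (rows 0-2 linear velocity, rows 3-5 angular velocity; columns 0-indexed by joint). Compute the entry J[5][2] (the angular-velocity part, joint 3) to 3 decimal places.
1.000

axis z_2 = (0.0000,0.0000,1.0000); lever o_n−o_2 = (0.3660,-1.3660,2.0000)
cross product → J_v[:, 2] = (1.3660,0.3660,-0.0000)
J_ω[:, 2] = z_2
entry J[5][2] = 1.0000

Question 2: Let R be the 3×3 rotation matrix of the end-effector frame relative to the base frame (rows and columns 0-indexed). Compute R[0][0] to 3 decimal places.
End-effector x-axis (col 0 of R) = (-0.5000,-0.8660,0.0000)
R[0][0] = -0.5000

-0.500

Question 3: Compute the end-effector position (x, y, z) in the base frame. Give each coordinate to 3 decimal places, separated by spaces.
-3.964 1.134 5.000

after link 1: o_1 = (0.0000, 0.0000, 0.0000)
after link 2: o_2 = (-4.3301, 2.5000, 3.0000)
after link 3: o_3 = (-3.4641, 2.0000, 3.0000)
after link 4: o_4 = (-3.9641, 1.1340, 5.0000)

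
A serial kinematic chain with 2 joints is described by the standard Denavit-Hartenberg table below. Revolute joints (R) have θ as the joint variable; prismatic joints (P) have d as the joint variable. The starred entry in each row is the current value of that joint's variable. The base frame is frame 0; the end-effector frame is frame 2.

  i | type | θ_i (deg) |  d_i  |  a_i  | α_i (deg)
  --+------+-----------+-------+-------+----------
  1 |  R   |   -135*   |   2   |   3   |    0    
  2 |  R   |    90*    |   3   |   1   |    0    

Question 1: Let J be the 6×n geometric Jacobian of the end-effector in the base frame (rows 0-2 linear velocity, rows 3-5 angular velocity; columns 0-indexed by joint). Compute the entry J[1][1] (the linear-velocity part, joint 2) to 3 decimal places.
0.707

axis z_1 = (0.0000,0.0000,1.0000); lever o_n−o_1 = (0.7071,-0.7071,3.0000)
cross product → J_v[:, 1] = (0.7071,0.7071,-0.0000)
J_ω[:, 1] = z_1
entry J[1][1] = 0.7071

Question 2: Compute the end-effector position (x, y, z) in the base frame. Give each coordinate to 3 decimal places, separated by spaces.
after link 1: o_1 = (-2.1213, -2.1213, 2.0000)
after link 2: o_2 = (-1.4142, -2.8284, 5.0000)

-1.414 -2.828 5.000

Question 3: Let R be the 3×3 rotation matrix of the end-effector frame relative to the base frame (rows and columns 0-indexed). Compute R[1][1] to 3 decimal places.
End-effector y-axis (col 1 of R) = (0.7071,0.7071,0.0000)
R[1][1] = 0.7071

0.707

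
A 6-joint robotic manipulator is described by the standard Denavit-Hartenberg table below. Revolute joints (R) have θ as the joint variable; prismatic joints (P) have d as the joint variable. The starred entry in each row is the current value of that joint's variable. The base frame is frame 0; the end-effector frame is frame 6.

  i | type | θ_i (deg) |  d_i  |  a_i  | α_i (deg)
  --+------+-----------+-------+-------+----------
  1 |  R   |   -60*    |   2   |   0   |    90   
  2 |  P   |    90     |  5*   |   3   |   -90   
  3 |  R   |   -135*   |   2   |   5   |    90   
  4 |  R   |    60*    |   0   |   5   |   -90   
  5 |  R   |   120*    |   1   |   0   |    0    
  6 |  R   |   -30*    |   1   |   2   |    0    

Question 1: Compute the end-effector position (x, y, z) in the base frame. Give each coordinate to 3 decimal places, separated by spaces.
-12.752 1.102 2.336

after link 1: o_1 = (0.0000, 0.0000, 2.0000)
after link 2: o_2 = (-4.3301, -2.5000, 5.0000)
after link 3: o_3 = (-8.3920, -2.5357, 1.4645)
after link 4: o_4 = (-12.0880, 0.3304, -0.3033)
after link 5: o_5 = (-11.8077, 1.0696, 0.3091)
after link 6: o_6 = (-12.7521, 1.1017, 2.3357)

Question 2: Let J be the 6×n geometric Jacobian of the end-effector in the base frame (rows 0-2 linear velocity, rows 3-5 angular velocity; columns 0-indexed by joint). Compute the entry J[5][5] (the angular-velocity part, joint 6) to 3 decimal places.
axis z_5 = (0.2803,0.7392,0.6124); lever o_n−o_5 = (-0.9444,0.0321,2.0266)
cross product → J_v[:, 5] = (1.4784,-1.1464,0.7071)
J_ω[:, 5] = z_5
entry J[5][5] = 0.6124

0.612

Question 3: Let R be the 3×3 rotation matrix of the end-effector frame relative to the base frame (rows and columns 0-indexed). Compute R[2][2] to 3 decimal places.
0.612

End-effector z-axis (col 2 of R) = (0.2803,0.7392,0.6124)
R[2][2] = 0.6124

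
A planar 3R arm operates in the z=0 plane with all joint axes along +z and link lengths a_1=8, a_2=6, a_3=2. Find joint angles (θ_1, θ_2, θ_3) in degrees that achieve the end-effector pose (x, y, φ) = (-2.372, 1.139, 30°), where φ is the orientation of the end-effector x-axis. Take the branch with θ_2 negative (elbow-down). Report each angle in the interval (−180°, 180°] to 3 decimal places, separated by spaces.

-135.004 -149.999 -44.997

wrist centre = target − a_3·(cos φ, sin φ) = (-4.1041, 0.1390)
cos θ_2 = (16.8626−8²−6²)/(2·8·6) = -0.8660; θ_2 = -149.9988° (elbow-down)
β = atan2(0.1390,-4.1041) = 178.0602°; ψ = atan2(-3.0001,2.8039) = -46.9361°
θ_1 = β − ψ = 224.9963°
θ_3 = φ − θ_1 − θ_2 = -44.9975° (wrapped to (-180°,180°])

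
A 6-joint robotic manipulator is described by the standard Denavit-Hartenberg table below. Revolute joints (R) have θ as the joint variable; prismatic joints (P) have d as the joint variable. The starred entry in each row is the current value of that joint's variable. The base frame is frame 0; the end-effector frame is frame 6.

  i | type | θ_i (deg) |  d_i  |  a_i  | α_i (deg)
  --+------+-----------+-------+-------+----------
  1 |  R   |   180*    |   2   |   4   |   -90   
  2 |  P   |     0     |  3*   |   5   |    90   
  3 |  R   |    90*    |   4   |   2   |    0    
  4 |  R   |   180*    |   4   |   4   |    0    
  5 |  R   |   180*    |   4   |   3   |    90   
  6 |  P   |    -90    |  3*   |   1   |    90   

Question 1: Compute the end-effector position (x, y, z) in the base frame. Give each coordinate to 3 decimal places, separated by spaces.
after link 1: o_1 = (-4.0000, 0.0000, 2.0000)
after link 2: o_2 = (-9.0000, -3.0000, 2.0000)
after link 3: o_3 = (-9.0000, -5.0000, 6.0000)
after link 4: o_4 = (-9.0000, -1.0000, 10.0000)
after link 5: o_5 = (-9.0000, -4.0000, 14.0000)
after link 6: o_6 = (-12.0000, -4.0000, 13.0000)

-12.000 -4.000 13.000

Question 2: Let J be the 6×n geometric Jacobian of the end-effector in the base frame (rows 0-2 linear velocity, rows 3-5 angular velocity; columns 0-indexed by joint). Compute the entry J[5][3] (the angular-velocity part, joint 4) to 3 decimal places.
axis z_3 = (0.0000,0.0000,1.0000); lever o_n−o_3 = (-3.0000,1.0000,7.0000)
cross product → J_v[:, 3] = (-1.0000,-3.0000,0.0000)
J_ω[:, 3] = z_3
entry J[5][3] = 1.0000

1.000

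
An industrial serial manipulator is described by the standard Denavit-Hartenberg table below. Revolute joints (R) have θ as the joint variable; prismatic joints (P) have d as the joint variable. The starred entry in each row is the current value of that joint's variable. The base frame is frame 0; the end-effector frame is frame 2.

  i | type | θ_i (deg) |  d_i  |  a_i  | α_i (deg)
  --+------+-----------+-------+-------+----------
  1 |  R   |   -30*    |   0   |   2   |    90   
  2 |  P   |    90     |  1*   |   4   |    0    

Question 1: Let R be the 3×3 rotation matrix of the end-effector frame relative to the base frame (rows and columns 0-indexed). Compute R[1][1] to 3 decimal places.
End-effector y-axis (col 1 of R) = (-0.8660,0.5000,0.0000)
R[1][1] = 0.5000

0.500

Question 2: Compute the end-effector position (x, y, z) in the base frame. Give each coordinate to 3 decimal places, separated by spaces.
after link 1: o_1 = (1.7321, -1.0000, 0.0000)
after link 2: o_2 = (1.2321, -1.8660, 4.0000)

1.232 -1.866 4.000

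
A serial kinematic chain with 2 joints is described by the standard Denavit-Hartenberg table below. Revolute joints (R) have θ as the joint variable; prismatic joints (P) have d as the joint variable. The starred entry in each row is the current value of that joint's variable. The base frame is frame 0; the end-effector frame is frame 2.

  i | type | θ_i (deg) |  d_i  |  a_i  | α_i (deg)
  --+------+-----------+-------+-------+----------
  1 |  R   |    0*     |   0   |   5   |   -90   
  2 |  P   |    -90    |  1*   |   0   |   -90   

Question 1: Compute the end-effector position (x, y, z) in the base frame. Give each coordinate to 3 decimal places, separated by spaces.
after link 1: o_1 = (5.0000, 0.0000, 0.0000)
after link 2: o_2 = (5.0000, 1.0000, 0.0000)

5.000 1.000 0.000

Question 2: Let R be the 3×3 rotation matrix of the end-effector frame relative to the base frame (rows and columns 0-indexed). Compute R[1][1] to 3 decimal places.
End-effector y-axis (col 1 of R) = (0.0000,-1.0000,-0.0000)
R[1][1] = -1.0000

-1.000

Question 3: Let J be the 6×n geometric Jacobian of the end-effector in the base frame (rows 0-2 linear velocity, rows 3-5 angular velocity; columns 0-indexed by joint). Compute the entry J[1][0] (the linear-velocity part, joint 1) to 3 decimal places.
axis z_0 = ẑ; lever o_n−o_0 = (5.0000,1.0000,0.0000)
cross product → J_v[:, 0] = (-1.0000,5.0000,0.0000)
J_ω[:, 0] = z_0
entry J[1][0] = 5.0000

5.000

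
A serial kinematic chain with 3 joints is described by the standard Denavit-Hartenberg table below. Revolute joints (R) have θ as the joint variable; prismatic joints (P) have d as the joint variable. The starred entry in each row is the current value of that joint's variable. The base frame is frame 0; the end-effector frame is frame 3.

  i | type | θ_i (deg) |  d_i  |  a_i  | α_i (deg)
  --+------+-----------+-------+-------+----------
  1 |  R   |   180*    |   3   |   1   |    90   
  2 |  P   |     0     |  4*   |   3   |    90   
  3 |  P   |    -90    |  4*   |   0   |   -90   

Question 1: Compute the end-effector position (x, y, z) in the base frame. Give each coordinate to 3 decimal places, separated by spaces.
after link 1: o_1 = (-1.0000, 0.0000, 3.0000)
after link 2: o_2 = (-4.0000, 4.0000, 3.0000)
after link 3: o_3 = (-4.0000, 4.0000, -1.0000)

-4.000 4.000 -1.000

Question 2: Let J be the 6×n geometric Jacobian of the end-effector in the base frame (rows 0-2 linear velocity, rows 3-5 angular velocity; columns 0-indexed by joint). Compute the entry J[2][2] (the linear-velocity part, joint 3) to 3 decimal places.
-1.000

prismatic axis z_2 = (0.0000,0.0000,-1.0000)
J_v[:, 2] = z_2; J_ω[:, 2] = (0,0,0)
entry J[2][2] = -1.0000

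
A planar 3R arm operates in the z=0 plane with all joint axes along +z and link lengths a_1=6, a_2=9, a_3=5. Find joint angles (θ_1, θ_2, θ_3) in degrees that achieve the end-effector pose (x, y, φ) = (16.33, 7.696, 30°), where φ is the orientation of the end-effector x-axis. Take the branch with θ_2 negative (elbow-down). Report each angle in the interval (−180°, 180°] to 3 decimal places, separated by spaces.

60.001 -60.003 30.001

wrist centre = target − a_3·(cos φ, sin φ) = (11.9999, 5.1960)
cos θ_2 = (170.9954−6²−9²)/(2·6·9) = 0.5000; θ_2 = -60.0028° (elbow-down)
β = atan2(5.1960,11.9999) = 23.4128°; ψ = atan2(-7.7945,10.4996) = -36.5886°
θ_1 = β − ψ = 60.0014°
θ_3 = φ − θ_1 − θ_2 = 30.0014° (wrapped to (-180°,180°])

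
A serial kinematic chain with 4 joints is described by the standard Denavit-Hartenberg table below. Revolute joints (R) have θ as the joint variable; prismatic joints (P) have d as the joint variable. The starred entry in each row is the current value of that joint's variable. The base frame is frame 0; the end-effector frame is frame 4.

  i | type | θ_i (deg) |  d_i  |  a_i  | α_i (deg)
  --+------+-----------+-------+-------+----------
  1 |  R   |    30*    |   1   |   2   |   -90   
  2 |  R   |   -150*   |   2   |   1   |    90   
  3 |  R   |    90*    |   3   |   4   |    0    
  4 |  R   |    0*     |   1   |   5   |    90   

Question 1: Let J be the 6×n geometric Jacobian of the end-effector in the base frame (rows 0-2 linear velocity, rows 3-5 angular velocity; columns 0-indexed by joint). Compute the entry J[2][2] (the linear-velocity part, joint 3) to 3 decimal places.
-4.500

axis z_2 = (-0.4330,-0.2500,-0.8660); lever o_n−o_2 = (-6.2321,6.7942,-3.4641)
cross product → J_v[:, 2] = (6.7500,3.8971,-4.5000)
J_ω[:, 2] = z_2
entry J[2][2] = -4.5000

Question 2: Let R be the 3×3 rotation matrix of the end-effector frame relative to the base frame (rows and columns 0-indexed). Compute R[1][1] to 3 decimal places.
End-effector y-axis (col 1 of R) = (-0.4330,-0.2500,-0.8660)
R[1][1] = -0.2500

-0.250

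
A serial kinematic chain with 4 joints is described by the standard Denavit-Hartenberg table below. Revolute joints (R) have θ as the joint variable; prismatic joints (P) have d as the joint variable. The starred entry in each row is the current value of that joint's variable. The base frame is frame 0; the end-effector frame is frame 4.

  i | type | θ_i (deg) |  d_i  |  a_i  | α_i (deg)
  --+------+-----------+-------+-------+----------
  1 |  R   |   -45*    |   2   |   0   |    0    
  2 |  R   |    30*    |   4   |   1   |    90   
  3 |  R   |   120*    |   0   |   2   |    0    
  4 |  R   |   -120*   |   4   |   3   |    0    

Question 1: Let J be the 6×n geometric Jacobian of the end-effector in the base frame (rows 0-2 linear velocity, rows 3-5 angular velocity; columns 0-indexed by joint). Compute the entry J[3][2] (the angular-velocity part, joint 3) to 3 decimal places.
axis z_2 = (-0.2588,-0.9659,0.0000); lever o_n−o_2 = (0.8966,-4.3813,1.7321)
cross product → J_v[:, 2] = (-1.6730,0.4483,2.0000)
J_ω[:, 2] = z_2
entry J[3][2] = -0.2588

-0.259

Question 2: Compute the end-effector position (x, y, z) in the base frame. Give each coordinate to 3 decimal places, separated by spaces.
1.863 -4.640 7.732

after link 1: o_1 = (0.0000, 0.0000, 2.0000)
after link 2: o_2 = (0.9659, -0.2588, 6.0000)
after link 3: o_3 = (0.0000, -0.0000, 7.7321)
after link 4: o_4 = (1.8625, -4.6402, 7.7321)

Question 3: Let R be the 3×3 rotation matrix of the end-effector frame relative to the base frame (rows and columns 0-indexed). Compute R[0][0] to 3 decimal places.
0.966

End-effector x-axis (col 0 of R) = (0.9659,-0.2588,0.0000)
R[0][0] = 0.9659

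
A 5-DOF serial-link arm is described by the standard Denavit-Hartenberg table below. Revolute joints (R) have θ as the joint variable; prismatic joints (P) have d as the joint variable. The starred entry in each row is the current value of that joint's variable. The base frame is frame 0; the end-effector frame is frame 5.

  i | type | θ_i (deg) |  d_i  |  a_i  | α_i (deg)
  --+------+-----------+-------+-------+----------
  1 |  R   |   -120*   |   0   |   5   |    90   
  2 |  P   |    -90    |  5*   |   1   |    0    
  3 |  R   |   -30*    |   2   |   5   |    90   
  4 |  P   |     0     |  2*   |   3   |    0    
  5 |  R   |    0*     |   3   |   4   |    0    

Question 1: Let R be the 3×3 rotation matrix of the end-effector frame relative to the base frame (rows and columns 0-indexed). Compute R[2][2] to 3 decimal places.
0.500

End-effector z-axis (col 2 of R) = (0.4330,0.7500,0.5000)
R[2][2] = 0.5000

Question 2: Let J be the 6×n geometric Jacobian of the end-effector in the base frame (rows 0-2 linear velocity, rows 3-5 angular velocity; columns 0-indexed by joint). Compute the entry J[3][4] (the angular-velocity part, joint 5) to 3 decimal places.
axis z_4 = (0.4330,0.7500,0.5000); lever o_n−o_4 = (2.2990,3.9821,-1.9641)
cross product → J_v[:, 4] = (-3.4641,2.0000,0.0000)
J_ω[:, 4] = z_4
entry J[3][4] = 0.4330

0.433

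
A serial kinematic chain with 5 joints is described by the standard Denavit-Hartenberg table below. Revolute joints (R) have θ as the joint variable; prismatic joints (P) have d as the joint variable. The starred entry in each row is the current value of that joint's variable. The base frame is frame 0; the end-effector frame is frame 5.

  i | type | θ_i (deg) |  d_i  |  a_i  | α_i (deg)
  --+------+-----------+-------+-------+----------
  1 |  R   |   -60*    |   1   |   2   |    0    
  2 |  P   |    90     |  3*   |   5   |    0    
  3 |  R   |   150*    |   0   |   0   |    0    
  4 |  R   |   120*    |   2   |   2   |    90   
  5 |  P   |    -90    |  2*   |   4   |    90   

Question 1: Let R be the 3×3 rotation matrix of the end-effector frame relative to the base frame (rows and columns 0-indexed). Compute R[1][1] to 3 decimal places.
End-effector y-axis (col 1 of R) = (-0.8660,-0.5000,0.0000)
R[1][1] = -0.5000

-0.500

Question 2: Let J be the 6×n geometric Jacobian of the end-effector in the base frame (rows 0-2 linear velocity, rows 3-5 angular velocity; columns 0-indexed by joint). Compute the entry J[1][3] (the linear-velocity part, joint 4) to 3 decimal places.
axis z_3 = (0.0000,0.0000,1.0000); lever o_n−o_3 = (-0.7321,-2.7321,-2.0000)
cross product → J_v[:, 3] = (2.7321,-0.7321,0.0000)
J_ω[:, 3] = z_3
entry J[1][3] = -0.7321

-0.732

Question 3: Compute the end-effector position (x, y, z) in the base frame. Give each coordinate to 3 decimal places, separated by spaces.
after link 1: o_1 = (1.0000, -1.7321, 1.0000)
after link 2: o_2 = (5.3301, 0.7679, 4.0000)
after link 3: o_3 = (5.3301, 0.7679, 4.0000)
after link 4: o_4 = (6.3301, -0.9641, 6.0000)
after link 5: o_5 = (4.5981, -1.9641, 2.0000)

4.598 -1.964 2.000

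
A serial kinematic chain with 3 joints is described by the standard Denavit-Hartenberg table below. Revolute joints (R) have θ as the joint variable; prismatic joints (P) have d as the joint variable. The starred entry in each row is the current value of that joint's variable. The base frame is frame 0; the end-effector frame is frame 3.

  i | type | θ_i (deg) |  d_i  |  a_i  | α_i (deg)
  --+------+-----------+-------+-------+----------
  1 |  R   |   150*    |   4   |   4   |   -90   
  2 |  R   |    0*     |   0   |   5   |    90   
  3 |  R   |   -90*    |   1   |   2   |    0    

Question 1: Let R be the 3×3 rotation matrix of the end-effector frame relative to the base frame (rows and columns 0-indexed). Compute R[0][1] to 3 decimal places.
End-effector y-axis (col 1 of R) = (-0.8660,0.5000,0.0000)
R[0][1] = -0.8660

-0.866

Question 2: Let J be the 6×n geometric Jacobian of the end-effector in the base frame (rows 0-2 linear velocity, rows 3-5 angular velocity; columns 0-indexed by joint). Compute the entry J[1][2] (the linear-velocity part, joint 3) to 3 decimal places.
axis z_2 = (0.0000,0.0000,1.0000); lever o_n−o_2 = (1.0000,1.7321,1.0000)
cross product → J_v[:, 2] = (-1.7321,1.0000,0.0000)
J_ω[:, 2] = z_2
entry J[1][2] = 1.0000

1.000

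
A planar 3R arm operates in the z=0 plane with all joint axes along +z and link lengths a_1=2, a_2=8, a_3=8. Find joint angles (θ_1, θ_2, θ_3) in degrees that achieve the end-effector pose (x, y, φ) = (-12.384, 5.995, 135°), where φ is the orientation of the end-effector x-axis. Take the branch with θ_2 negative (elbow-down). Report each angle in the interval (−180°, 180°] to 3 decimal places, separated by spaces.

wrist centre = target − a_3·(cos φ, sin φ) = (-6.7271, 0.3381)
cos θ_2 = (45.3688−2²−8²)/(2·2·8) = -0.7072; θ_2 = -135.0095° (elbow-down)
β = atan2(0.3381,-6.7271) = 177.1224°; ψ = atan2(-5.6559,-3.6578) = -122.8915°
θ_1 = β − ψ = 300.0139°
θ_3 = φ − θ_1 − θ_2 = -30.0044° (wrapped to (-180°,180°])

-59.986 -135.009 -30.004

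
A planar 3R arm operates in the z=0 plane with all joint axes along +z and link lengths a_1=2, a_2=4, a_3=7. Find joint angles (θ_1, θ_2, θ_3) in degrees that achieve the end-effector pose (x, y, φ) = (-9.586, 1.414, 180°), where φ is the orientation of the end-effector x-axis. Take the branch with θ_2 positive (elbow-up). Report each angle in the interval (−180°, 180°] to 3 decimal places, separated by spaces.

45.009 134.997 -0.006

wrist centre = target − a_3·(cos φ, sin φ) = (-2.5860, 1.4140)
cos θ_2 = (8.6868−2²−4²)/(2·2·4) = -0.7071; θ_2 = 134.9975° (elbow-up)
β = atan2(1.4140,-2.5860) = 151.3306°; ψ = atan2(2.8286,-0.8283) = 106.3219°
θ_1 = β − ψ = 45.0087°
θ_3 = φ − θ_1 − θ_2 = -0.0061° (wrapped to (-180°,180°])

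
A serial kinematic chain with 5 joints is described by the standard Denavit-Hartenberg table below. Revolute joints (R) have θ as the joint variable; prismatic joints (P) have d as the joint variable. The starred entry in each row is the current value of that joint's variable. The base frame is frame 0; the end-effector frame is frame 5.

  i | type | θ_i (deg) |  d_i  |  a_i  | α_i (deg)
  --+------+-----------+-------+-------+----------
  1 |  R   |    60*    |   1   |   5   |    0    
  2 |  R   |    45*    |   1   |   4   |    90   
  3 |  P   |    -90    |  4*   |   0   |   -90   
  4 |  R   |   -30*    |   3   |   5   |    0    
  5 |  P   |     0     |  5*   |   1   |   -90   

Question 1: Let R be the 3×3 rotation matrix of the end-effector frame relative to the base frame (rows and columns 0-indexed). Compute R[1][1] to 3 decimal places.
End-effector y-axis (col 1 of R) = (0.2588,-0.9659,-0.0000)
R[1][1] = -0.9659

-0.966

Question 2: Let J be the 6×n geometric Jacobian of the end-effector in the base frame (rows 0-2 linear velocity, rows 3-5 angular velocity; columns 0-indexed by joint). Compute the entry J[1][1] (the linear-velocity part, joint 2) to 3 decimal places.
axis z_1 = (0.0000,0.0000,1.0000); lever o_n−o_1 = (3.6557,13.4028,-4.1962)
cross product → J_v[:, 1] = (-13.4028,3.6557,0.0000)
J_ω[:, 1] = z_1
entry J[1][1] = 3.6557

3.656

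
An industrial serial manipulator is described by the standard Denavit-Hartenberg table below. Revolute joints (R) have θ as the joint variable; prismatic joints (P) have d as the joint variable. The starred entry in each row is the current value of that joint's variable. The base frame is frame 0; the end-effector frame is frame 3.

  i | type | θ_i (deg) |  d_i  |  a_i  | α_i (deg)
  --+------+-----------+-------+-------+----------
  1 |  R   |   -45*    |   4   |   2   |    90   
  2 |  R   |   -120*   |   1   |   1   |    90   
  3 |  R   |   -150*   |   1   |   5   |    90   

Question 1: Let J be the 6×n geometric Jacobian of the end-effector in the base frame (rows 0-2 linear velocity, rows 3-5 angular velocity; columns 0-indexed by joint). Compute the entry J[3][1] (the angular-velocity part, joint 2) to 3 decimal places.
axis z_1 = (-0.7071,-0.7071,0.0000); lever o_n−o_1 = (1.6257,0.4957,3.3840)
cross product → J_v[:, 1] = (-2.3928,2.3928,0.7990)
J_ω[:, 1] = z_1
entry J[3][1] = -0.7071

-0.707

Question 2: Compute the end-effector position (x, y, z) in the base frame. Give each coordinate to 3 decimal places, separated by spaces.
after link 1: o_1 = (1.4142, -1.4142, 4.0000)
after link 2: o_2 = (0.3536, -1.7678, 3.1340)
after link 3: o_3 = (3.0399, -0.9186, 7.3840)

3.040 -0.919 7.384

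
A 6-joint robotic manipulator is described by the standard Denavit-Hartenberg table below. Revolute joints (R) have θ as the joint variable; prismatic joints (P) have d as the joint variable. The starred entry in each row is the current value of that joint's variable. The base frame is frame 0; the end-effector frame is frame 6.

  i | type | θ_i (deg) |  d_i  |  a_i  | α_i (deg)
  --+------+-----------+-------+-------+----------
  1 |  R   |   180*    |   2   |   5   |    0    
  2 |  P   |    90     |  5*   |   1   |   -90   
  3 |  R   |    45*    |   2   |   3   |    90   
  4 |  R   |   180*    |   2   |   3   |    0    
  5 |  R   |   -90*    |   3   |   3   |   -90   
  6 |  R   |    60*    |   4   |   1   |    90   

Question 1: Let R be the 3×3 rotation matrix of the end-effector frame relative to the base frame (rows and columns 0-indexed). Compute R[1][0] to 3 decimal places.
End-effector x-axis (col 0 of R) = (0.5000,0.6124,-0.6124)
R[1][0] = 0.6124

0.612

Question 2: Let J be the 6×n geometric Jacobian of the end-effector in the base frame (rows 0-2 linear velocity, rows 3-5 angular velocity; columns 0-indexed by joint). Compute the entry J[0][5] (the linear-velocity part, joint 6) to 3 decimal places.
-0.866

axis z_5 = (0.0000,0.7071,0.7071); lever o_n−o_5 = (0.5000,3.4408,2.2161)
cross product → J_v[:, 5] = (-0.8660,0.3536,-0.3536)
J_ω[:, 5] = z_5
entry J[0][5] = -0.8660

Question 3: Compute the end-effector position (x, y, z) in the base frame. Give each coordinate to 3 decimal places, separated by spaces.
0.500 -1.095 12.752

after link 1: o_1 = (-5.0000, 0.0000, 2.0000)
after link 2: o_2 = (-5.0000, -1.0000, 7.0000)
after link 3: o_3 = (-3.0000, -3.1213, 4.8787)
after link 4: o_4 = (-3.0000, -2.4142, 8.4142)
after link 5: o_5 = (-0.0000, -4.5355, 10.5355)
after link 6: o_6 = (0.5000, -1.0947, 12.7516)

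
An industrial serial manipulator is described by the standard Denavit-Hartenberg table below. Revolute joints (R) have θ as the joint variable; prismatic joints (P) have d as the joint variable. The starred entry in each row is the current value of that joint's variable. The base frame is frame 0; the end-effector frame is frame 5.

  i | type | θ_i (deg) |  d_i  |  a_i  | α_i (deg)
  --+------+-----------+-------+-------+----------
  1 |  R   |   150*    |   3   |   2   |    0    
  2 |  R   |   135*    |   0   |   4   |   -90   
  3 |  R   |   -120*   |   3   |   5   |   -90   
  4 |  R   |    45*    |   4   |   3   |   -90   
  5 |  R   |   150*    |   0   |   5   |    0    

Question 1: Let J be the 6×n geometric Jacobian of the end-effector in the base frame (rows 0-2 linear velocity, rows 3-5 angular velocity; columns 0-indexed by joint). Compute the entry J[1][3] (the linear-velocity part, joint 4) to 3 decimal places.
axis z_3 = (0.2241,-0.8365,0.5000); lever o_n−o_3 = (1.3664,-1.4656,-0.0645)
cross product → J_v[:, 3] = (0.7868,0.6977,0.8145)
J_ω[:, 3] = z_3
entry J[1][3] = 0.6977

0.698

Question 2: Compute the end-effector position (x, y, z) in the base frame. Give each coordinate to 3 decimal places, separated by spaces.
2.920 -1.138 7.266

after link 1: o_1 = (-1.7321, 1.0000, 3.0000)
after link 2: o_2 = (-0.6968, -2.8637, 3.0000)
after link 3: o_3 = (1.5540, 0.3276, 7.3301)
after link 4: o_4 = (0.1270, -2.5430, 11.1672)
after link 5: o_5 = (2.9204, -1.1380, 7.2656)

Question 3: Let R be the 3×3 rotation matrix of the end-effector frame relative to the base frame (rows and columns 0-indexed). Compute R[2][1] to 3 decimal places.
0.127

End-effector y-axis (col 1 of R) = (0.5814,-0.8037,0.1268)
R[2][1] = 0.1268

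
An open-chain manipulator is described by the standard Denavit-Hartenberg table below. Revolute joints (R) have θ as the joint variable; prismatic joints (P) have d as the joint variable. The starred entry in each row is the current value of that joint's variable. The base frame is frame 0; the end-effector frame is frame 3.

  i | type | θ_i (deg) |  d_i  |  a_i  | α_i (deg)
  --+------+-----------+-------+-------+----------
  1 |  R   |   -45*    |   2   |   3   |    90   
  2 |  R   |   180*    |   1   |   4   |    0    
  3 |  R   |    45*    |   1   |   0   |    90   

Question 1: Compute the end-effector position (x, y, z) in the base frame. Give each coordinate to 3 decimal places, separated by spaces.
after link 1: o_1 = (2.1213, -2.1213, 2.0000)
after link 2: o_2 = (-1.4142, -0.0000, 2.0000)
after link 3: o_3 = (-2.1213, -0.7071, 2.0000)

-2.121 -0.707 2.000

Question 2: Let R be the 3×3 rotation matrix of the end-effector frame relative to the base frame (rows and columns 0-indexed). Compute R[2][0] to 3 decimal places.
End-effector x-axis (col 0 of R) = (-0.5000,0.5000,-0.7071)
R[2][0] = -0.7071

-0.707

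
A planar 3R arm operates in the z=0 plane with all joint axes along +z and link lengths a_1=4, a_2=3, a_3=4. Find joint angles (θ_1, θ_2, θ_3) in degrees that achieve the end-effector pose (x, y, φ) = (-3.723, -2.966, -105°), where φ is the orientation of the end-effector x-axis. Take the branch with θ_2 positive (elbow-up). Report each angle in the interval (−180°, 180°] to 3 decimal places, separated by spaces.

113.059 134.999 6.942

wrist centre = target − a_3·(cos φ, sin φ) = (-2.6877, 0.8977)
cos θ_2 = (8.0297−4²−3²)/(2·4·3) = -0.7071; θ_2 = 134.9990° (elbow-up)
β = atan2(0.8977,-2.6877) = 161.5306°; ψ = atan2(2.1214,1.8787) = 48.4713°
θ_1 = β − ψ = 113.0594°
θ_3 = φ − θ_1 − θ_2 = 6.9416° (wrapped to (-180°,180°])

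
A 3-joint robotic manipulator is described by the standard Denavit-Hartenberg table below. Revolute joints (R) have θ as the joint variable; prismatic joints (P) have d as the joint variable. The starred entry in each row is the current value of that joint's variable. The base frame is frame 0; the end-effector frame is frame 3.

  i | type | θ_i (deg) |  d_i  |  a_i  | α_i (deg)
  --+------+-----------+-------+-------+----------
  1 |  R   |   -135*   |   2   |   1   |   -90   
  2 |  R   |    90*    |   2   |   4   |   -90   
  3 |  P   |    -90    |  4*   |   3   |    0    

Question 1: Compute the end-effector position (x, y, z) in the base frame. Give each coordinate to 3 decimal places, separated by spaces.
5.657 -1.414 -2.000

after link 1: o_1 = (-0.7071, -0.7071, 2.0000)
after link 2: o_2 = (0.7071, -2.1213, -2.0000)
after link 3: o_3 = (5.6569, -1.4142, -2.0000)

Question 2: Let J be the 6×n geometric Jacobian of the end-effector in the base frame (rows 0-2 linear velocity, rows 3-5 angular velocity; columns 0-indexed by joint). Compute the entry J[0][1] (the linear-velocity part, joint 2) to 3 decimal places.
2.828

axis z_1 = (0.7071,-0.7071,0.0000); lever o_n−o_1 = (6.3640,-0.7071,-4.0000)
cross product → J_v[:, 1] = (2.8284,2.8284,4.0000)
J_ω[:, 1] = z_1
entry J[0][1] = 2.8284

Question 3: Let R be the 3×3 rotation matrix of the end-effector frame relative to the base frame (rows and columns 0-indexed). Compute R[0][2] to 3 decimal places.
0.707

End-effector z-axis (col 2 of R) = (0.7071,0.7071,-0.0000)
R[0][2] = 0.7071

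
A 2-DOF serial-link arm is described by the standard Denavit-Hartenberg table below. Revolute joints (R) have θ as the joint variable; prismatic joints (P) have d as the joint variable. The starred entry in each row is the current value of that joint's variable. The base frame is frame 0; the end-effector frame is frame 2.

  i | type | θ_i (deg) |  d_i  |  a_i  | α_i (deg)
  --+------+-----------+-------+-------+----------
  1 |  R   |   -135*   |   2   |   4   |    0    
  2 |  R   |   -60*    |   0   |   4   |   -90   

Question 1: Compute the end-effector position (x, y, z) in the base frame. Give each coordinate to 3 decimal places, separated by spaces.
-6.692 -1.793 2.000

after link 1: o_1 = (-2.8284, -2.8284, 2.0000)
after link 2: o_2 = (-6.6921, -1.7932, 2.0000)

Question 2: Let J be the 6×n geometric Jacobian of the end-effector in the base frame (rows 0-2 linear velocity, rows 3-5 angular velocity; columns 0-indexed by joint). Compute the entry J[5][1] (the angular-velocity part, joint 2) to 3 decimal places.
axis z_1 = (0.0000,0.0000,1.0000); lever o_n−o_1 = (-3.8637,1.0353,0.0000)
cross product → J_v[:, 1] = (-1.0353,-3.8637,0.0000)
J_ω[:, 1] = z_1
entry J[5][1] = 1.0000

1.000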